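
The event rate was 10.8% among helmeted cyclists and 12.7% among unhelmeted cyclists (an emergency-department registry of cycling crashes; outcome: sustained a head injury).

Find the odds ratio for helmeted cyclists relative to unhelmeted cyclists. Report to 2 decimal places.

odds, helmeted cyclists = 0.1080/0.8920 = 0.1211
odds, unhelmeted cyclists = 0.1270/0.8730 = 0.1455
OR = 0.1211 / 0.1455 = 0.83

0.83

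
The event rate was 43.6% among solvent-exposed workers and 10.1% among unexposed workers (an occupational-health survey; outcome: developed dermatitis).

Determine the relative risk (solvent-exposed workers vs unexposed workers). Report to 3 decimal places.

RR = 0.4360 / 0.1010 = 4.317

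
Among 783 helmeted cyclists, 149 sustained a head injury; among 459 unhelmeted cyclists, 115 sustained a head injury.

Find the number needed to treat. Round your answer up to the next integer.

risk, helmeted cyclists = 149/783 = 0.190294
risk, unhelmeted cyclists = 115/459 = 0.250545
absolute risk difference = 0.060251
1 / 0.060251 = 16.597 → round up → 17

17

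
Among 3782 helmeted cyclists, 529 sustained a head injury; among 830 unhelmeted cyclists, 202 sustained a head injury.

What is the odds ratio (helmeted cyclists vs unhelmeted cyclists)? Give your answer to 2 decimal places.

OR = (529 × 628) / (3253 × 202) = 332212/657106 ≈ 0.51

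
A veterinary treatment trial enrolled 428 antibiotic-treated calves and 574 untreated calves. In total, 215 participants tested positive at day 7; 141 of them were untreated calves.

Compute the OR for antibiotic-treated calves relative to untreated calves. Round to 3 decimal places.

antibiotic-treated calves with the outcome: 215 − 141 = 74
antibiotic-treated calves without the outcome: 428 − 74 = 354
untreated calves without the outcome: 574 − 141 = 433
OR = (74 × 433) / (354 × 141) = 32042/49914 ≈ 0.642

OR ≈ 0.642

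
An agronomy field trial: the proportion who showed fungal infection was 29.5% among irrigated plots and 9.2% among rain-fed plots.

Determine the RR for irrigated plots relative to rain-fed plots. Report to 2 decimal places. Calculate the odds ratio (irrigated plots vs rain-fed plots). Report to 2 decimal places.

RR = 3.21; OR = 4.13

RR = 0.2950 / 0.0920 = 3.21
odds, irrigated plots = 0.2950/0.7050 = 0.4184
odds, rain-fed plots = 0.0920/0.9080 = 0.1013
OR = 0.4184 / 0.1013 = 4.13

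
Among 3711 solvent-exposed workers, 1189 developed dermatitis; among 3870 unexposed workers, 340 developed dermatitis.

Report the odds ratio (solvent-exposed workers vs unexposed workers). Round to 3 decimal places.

OR = (1189 × 3530) / (2522 × 340) = 4197170/857480 ≈ 4.895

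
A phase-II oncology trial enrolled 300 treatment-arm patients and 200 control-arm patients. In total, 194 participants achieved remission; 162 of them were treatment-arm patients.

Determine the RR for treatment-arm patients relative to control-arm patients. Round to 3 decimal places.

treatment-arm patients without the outcome: 300 − 162 = 138
control-arm patients with the outcome: 194 − 162 = 32
control-arm patients without the outcome: 200 − 32 = 168
risk, treatment-arm patients = 162/300 = 0.5400
risk, control-arm patients = 32/200 = 0.1600
RR = 0.5400 / 0.1600 = 3.375

3.375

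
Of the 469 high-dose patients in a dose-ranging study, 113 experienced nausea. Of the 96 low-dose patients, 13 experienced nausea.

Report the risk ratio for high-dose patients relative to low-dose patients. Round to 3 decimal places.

1.779

risk, high-dose patients = 113/469 = 0.2409
risk, low-dose patients = 13/96 = 0.1354
RR = 0.2409 / 0.1354 = 1.779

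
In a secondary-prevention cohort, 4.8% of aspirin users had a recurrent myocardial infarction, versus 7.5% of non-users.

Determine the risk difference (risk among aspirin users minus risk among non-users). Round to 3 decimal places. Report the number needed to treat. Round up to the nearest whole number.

RD = -0.027; NNT = 38

risk difference = 0.04800 − 0.07500 = -0.027
absolute risk difference = 0.027000
1 / 0.027000 = 37.037 → round up → 38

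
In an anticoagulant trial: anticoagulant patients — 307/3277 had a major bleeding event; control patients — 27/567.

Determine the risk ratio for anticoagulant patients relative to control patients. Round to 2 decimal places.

RR: 1.97

risk, anticoagulant patients = 307/3277 = 0.09368
risk, control patients = 27/567 = 0.04762
RR = 0.09368 / 0.04762 = 1.97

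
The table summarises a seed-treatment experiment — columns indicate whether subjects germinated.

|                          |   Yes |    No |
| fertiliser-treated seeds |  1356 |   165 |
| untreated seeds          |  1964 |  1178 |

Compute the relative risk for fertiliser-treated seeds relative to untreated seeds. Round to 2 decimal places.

risk, fertiliser-treated seeds = 1356/1521 = 0.8915
risk, untreated seeds = 1964/3142 = 0.6251
RR = 0.8915 / 0.6251 = 1.43

RR: 1.43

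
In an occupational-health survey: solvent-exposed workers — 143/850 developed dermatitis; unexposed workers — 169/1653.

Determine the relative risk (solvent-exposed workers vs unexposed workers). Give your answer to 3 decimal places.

RR: 1.646

risk, solvent-exposed workers = 143/850 = 0.1682
risk, unexposed workers = 169/1653 = 0.1022
RR = 0.1682 / 0.1022 = 1.646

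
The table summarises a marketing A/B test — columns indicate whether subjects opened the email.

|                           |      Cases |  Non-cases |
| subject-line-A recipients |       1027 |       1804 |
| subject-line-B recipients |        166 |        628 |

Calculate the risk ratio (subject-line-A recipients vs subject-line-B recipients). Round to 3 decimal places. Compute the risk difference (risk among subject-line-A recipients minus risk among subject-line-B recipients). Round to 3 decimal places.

risk, subject-line-A recipients = 1027/2831 = 0.3628
risk, subject-line-B recipients = 166/794 = 0.2091
RR = 0.3628 / 0.2091 = 1.735
risk difference = 0.3628 − 0.2091 = 0.154

RR = 1.735; RD = 0.154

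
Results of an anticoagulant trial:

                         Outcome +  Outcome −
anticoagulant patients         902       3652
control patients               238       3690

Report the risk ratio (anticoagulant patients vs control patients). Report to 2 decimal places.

risk, anticoagulant patients = 902/4554 = 0.1981
risk, control patients = 238/3928 = 0.0606
RR = 0.1981 / 0.0606 = 3.27

3.27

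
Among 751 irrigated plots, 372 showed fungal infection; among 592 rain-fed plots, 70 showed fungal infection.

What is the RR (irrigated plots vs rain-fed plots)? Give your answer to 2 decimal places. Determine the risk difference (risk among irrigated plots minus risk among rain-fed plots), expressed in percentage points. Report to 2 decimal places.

RR = 4.19; RD = 37.71

risk, irrigated plots = 372/751 = 0.4953
risk, rain-fed plots = 70/592 = 0.1182
RR = 0.4953 / 0.1182 = 4.19
risk difference = 0.4953 − 0.1182 = 0.3771 → 37.71 percentage points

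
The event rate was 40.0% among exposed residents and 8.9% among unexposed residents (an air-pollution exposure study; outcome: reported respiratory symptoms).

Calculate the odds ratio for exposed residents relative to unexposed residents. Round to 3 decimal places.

odds, exposed residents = 0.4000/0.6000 = 0.6667
odds, unexposed residents = 0.0890/0.9110 = 0.0977
OR = 0.6667 / 0.0977 = 6.824

6.824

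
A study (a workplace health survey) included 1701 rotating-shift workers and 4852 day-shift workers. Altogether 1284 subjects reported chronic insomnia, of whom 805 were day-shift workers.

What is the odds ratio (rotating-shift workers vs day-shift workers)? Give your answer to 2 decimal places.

1.97

rotating-shift workers with the outcome: 1284 − 805 = 479
rotating-shift workers without the outcome: 1701 − 479 = 1222
day-shift workers without the outcome: 4852 − 805 = 4047
odds, rotating-shift workers = 479/1222 = 0.3920
odds, day-shift workers = 805/4047 = 0.1989
OR = 0.3920 / 0.1989 = 1.97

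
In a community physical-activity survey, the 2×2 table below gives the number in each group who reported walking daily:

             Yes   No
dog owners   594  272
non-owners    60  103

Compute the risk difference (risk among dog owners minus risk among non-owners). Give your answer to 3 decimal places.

RD ≈ 0.318

risk, dog owners = 594/866 = 0.6859
risk, non-owners = 60/163 = 0.3681
risk difference = 0.6859 − 0.3681 = 0.318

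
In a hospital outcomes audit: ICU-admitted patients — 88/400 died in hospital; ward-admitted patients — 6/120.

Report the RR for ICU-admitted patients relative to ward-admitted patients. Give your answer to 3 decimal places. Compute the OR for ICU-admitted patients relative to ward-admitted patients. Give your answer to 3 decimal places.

RR = 4.400; OR = 5.359

risk, ICU-admitted patients = 88/400 = 0.2200
risk, ward-admitted patients = 6/120 = 0.0500
RR = 0.2200 / 0.0500 = 4.400
OR = (88 × 114) / (312 × 6) = 10032/1872 ≈ 5.359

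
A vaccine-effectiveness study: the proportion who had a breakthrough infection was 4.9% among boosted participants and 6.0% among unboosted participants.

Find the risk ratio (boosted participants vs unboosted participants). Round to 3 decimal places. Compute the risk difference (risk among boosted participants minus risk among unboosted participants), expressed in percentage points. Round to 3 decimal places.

RR = 0.04900 / 0.06000 = 0.817
risk difference = 0.04900 − 0.06000 = -0.01100 → -1.100 percentage points

RR = 0.817; RD = -1.100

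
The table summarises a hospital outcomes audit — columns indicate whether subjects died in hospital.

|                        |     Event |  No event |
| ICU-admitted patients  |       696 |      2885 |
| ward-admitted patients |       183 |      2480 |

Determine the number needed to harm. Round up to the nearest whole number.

8

risk, ICU-admitted patients = 696/3581 = 0.194359
risk, ward-admitted patients = 183/2663 = 0.068719
absolute risk difference = 0.125640
1 / 0.125640 = 7.959 → round up → 8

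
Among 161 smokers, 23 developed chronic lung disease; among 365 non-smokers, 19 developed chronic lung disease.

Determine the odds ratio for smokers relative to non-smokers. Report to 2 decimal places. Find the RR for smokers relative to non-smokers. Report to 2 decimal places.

odds, smokers = 23/138 = 0.1667
odds, non-smokers = 19/346 = 0.0549
OR = 0.1667 / 0.0549 = 3.04
risk, smokers = 23/161 = 0.1429
risk, non-smokers = 19/365 = 0.0521
RR = 0.1429 / 0.0521 = 2.74

OR = 3.04; RR = 2.74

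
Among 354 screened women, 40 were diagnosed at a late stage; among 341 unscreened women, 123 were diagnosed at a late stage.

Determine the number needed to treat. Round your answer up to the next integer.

5

risk, screened women = 40/354 = 0.112994
risk, unscreened women = 123/341 = 0.360704
absolute risk difference = 0.247709
1 / 0.247709 = 4.037 → round up → 5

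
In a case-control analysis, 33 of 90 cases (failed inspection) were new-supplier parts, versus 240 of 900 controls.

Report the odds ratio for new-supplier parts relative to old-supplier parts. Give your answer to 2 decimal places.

OR = (33 × 660) / (240 × 57) = 21780/13680 ≈ 1.59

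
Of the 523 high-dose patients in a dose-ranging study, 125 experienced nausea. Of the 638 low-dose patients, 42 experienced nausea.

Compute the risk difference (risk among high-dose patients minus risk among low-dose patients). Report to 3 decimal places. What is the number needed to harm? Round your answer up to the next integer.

RD = 0.173; NNH = 6

risk, high-dose patients = 125/523 = 0.2390
risk, low-dose patients = 42/638 = 0.0658
risk difference = 0.2390 − 0.0658 = 0.173
absolute risk difference = 0.173175
1 / 0.173175 = 5.775 → round up → 6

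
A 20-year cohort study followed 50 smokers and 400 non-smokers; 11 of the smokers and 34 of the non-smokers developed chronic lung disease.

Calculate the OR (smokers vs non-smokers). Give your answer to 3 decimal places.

OR = (11 × 366) / (39 × 34) = 4026/1326 ≈ 3.036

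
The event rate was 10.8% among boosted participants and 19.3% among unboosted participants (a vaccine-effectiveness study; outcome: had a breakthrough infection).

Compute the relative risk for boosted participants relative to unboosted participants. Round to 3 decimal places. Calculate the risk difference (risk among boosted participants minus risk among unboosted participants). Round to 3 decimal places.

RR = 0.1080 / 0.1930 = 0.560
risk difference = 0.1080 − 0.1930 = -0.085

RR = 0.560; RD = -0.085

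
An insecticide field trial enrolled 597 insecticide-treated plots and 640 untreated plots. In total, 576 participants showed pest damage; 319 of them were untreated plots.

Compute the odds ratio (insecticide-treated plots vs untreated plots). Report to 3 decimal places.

insecticide-treated plots with the outcome: 576 − 319 = 257
insecticide-treated plots without the outcome: 597 − 257 = 340
untreated plots without the outcome: 640 − 319 = 321
OR = (257 × 321) / (340 × 319) = 82497/108460 ≈ 0.761

0.761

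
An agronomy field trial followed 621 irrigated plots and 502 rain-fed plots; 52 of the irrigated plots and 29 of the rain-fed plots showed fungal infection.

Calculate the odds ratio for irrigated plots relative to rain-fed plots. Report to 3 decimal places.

OR = (52 × 473) / (569 × 29) = 24596/16501 ≈ 1.491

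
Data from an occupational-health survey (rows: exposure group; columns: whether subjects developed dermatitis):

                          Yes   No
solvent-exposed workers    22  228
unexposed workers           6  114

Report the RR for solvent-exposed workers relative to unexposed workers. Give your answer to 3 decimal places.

1.760

risk, solvent-exposed workers = 22/250 = 0.0880
risk, unexposed workers = 6/120 = 0.0500
RR = 0.0880 / 0.0500 = 1.760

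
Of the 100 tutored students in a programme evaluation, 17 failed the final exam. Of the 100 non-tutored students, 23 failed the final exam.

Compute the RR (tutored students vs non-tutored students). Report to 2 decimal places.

RR ≈ 0.74

risk, tutored students = 17/100 = 0.1700
risk, non-tutored students = 23/100 = 0.2300
RR = 0.1700 / 0.2300 = 0.74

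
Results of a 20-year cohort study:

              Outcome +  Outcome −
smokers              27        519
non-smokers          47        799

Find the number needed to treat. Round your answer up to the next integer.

risk, smokers = 27/546 = 0.049451
risk, non-smokers = 47/846 = 0.055556
absolute risk difference = 0.006105
1 / 0.006105 = 163.800 → round up → 164

NNT ≈ 164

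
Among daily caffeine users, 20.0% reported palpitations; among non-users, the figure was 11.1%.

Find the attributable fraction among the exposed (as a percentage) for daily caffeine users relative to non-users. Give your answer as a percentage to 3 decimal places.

AR% = (0.2000 − 0.1110) / 0.2000 = 0.4450 → 44.500%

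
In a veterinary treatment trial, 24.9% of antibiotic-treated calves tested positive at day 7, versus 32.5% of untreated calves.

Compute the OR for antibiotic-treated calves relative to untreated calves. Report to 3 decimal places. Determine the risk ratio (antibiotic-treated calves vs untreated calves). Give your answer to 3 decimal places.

odds, antibiotic-treated calves = 0.2490/0.7510 = 0.3316
odds, untreated calves = 0.3250/0.6750 = 0.4815
OR = 0.3316 / 0.4815 = 0.689
RR = 0.2490 / 0.3250 = 0.766

OR = 0.689; RR = 0.766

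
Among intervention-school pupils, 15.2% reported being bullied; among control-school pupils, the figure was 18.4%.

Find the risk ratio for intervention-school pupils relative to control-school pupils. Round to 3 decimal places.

RR = 0.1520 / 0.1840 = 0.826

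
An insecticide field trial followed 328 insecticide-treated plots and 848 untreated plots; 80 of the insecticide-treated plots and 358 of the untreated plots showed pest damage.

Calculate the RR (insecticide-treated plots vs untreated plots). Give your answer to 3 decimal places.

risk, insecticide-treated plots = 80/328 = 0.2439
risk, untreated plots = 358/848 = 0.4222
RR = 0.2439 / 0.4222 = 0.578

0.578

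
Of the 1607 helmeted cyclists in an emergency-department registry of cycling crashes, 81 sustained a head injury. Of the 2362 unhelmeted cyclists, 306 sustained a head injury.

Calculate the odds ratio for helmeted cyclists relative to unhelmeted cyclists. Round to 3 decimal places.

odds, helmeted cyclists = 81/1526 = 0.0531
odds, unhelmeted cyclists = 306/2056 = 0.1488
OR = 0.0531 / 0.1488 = 0.357

0.357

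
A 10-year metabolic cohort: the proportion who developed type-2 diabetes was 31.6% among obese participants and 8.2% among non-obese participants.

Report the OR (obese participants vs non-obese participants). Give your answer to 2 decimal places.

odds, obese participants = 0.3160/0.6840 = 0.4620
odds, non-obese participants = 0.0820/0.9180 = 0.0893
OR = 0.4620 / 0.0893 = 5.17

5.17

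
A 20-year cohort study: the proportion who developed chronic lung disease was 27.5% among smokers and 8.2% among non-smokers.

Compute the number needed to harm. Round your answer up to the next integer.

6

absolute risk difference = 0.193000
1 / 0.193000 = 5.181 → round up → 6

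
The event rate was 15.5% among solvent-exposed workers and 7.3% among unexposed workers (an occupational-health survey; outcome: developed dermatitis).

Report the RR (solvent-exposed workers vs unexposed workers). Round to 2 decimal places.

RR = 0.1550 / 0.0730 = 2.12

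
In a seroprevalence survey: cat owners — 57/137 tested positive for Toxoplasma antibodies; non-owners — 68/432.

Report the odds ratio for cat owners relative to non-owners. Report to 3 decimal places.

3.814

odds, cat owners = 57/80 = 0.7125
odds, non-owners = 68/364 = 0.1868
OR = 0.7125 / 0.1868 = 3.814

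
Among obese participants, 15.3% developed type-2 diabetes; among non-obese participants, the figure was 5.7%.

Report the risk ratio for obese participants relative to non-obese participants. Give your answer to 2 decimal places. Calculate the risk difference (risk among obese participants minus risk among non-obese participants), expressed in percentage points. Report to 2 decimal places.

RR = 2.68; RD = 9.60

RR = 0.1530 / 0.0570 = 2.68
risk difference = 0.1530 − 0.0570 = 0.0960 → 9.60 percentage points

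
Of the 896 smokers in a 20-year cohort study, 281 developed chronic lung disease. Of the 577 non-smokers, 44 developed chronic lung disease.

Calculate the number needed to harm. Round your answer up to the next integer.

NNH = 5

risk, smokers = 281/896 = 0.313616
risk, non-smokers = 44/577 = 0.076256
absolute risk difference = 0.237360
1 / 0.237360 = 4.213 → round up → 5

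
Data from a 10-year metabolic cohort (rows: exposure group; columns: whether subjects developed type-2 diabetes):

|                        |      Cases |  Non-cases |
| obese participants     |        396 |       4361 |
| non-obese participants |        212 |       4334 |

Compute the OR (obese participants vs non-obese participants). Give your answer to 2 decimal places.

OR: 1.86

odds, obese participants = 396/4361 = 0.09080
odds, non-obese participants = 212/4334 = 0.04892
OR = 0.09080 / 0.04892 = 1.86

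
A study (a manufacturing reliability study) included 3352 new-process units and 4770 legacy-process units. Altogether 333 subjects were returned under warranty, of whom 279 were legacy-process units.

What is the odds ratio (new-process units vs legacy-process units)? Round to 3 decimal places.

0.264

new-process units with the outcome: 333 − 279 = 54
new-process units without the outcome: 3352 − 54 = 3298
legacy-process units without the outcome: 4770 − 279 = 4491
odds, new-process units = 54/3298 = 0.01637
odds, legacy-process units = 279/4491 = 0.06212
OR = 0.01637 / 0.06212 = 0.264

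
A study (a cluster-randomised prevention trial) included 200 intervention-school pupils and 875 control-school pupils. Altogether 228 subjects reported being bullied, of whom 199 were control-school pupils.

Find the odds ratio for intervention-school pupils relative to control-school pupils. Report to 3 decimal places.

intervention-school pupils with the outcome: 228 − 199 = 29
intervention-school pupils without the outcome: 200 − 29 = 171
control-school pupils without the outcome: 875 − 199 = 676
OR = (29 × 676) / (171 × 199) = 19604/34029 ≈ 0.576

0.576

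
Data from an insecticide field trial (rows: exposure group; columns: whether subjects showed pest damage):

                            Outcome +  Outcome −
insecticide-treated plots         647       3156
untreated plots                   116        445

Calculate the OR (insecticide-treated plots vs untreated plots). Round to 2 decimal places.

OR: 0.79

odds, insecticide-treated plots = 647/3156 = 0.2050
odds, untreated plots = 116/445 = 0.2607
OR = 0.2050 / 0.2607 = 0.79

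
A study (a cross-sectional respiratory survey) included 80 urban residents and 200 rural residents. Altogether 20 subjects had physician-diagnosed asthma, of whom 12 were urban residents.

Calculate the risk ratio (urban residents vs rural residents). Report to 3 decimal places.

urban residents without the outcome: 80 − 12 = 68
rural residents with the outcome: 20 − 12 = 8
rural residents without the outcome: 200 − 8 = 192
risk, urban residents = 12/80 = 0.15000
risk, rural residents = 8/200 = 0.04000
RR = 0.15000 / 0.04000 = 3.750

RR: 3.750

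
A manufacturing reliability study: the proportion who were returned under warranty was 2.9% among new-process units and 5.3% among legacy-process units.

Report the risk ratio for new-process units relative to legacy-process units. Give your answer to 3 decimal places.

RR = 0.02900 / 0.05300 = 0.547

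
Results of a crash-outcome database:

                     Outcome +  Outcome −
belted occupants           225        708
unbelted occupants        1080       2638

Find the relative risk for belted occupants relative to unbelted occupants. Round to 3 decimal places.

risk, belted occupants = 225/933 = 0.2412
risk, unbelted occupants = 1080/3718 = 0.2905
RR = 0.2412 / 0.2905 = 0.830

0.830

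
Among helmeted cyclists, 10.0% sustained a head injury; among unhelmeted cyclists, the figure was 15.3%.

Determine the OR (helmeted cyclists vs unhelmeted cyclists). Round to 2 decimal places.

odds, helmeted cyclists = 0.1000/0.9000 = 0.1111
odds, unhelmeted cyclists = 0.1530/0.8470 = 0.1806
OR = 0.1111 / 0.1806 = 0.62

OR ≈ 0.62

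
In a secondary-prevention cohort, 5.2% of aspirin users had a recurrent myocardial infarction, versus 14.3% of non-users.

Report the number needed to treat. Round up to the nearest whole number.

11

absolute risk difference = 0.091000
1 / 0.091000 = 10.989 → round up → 11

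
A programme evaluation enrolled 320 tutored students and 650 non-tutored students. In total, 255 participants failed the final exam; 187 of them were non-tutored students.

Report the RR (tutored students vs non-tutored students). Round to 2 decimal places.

RR ≈ 0.74

tutored students with the outcome: 255 − 187 = 68
tutored students without the outcome: 320 − 68 = 252
non-tutored students without the outcome: 650 − 187 = 463
risk, tutored students = 68/320 = 0.2125
risk, non-tutored students = 187/650 = 0.2877
RR = 0.2125 / 0.2877 = 0.74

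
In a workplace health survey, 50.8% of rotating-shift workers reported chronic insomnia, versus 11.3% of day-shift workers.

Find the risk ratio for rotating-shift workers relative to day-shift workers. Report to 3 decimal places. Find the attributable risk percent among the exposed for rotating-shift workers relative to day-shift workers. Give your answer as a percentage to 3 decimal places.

RR = 0.5080 / 0.1130 = 4.496
AR% = (0.5080 − 0.1130) / 0.5080 = 0.7776 → 77.756%

RR = 4.496; AR% = 77.756%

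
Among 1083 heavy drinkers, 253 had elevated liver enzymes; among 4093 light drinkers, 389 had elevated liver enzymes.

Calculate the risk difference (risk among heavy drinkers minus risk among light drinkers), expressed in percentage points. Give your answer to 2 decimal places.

risk, heavy drinkers = 253/1083 = 0.2336
risk, light drinkers = 389/4093 = 0.0950
risk difference = 0.2336 − 0.0950 = 0.1386 → 13.86 percentage points

13.86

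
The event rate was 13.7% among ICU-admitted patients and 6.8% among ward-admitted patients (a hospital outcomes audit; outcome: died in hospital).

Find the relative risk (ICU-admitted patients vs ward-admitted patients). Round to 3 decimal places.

RR = 0.1370 / 0.0680 = 2.015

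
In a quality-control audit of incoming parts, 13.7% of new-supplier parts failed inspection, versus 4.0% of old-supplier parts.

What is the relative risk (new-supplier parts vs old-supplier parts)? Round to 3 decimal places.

RR = 0.13700 / 0.04000 = 3.425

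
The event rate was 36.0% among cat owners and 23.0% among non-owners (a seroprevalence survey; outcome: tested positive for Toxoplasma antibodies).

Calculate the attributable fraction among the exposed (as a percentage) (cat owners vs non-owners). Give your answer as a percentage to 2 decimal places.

AR% = (0.3600 − 0.2300) / 0.3600 = 0.3611 → 36.11%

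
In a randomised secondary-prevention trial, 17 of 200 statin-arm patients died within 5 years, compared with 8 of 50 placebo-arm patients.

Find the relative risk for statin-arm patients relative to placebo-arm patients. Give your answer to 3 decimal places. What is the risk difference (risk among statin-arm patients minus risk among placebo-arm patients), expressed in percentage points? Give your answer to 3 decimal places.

risk, statin-arm patients = 17/200 = 0.0850
risk, placebo-arm patients = 8/50 = 0.1600
RR = 0.0850 / 0.1600 = 0.531
risk difference = 0.0850 − 0.1600 = -0.0750 → -7.500 percentage points

RR = 0.531; RD = -7.500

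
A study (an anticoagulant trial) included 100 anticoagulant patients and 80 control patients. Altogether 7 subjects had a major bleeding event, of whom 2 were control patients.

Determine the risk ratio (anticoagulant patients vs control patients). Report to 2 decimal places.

2.00

anticoagulant patients with the outcome: 7 − 2 = 5
anticoagulant patients without the outcome: 100 − 5 = 95
control patients without the outcome: 80 − 2 = 78
risk, anticoagulant patients = 5/100 = 0.05000
risk, control patients = 2/80 = 0.02500
RR = 0.05000 / 0.02500 = 2.00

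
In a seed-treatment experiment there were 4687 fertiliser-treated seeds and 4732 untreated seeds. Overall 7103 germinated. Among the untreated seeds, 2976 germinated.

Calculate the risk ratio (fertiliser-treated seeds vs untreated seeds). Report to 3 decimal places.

RR = 1.400

fertiliser-treated seeds with the outcome: 7103 − 2976 = 4127
fertiliser-treated seeds without the outcome: 4687 − 4127 = 560
untreated seeds without the outcome: 4732 − 2976 = 1756
risk, fertiliser-treated seeds = 4127/4687 = 0.8805
risk, untreated seeds = 2976/4732 = 0.6289
RR = 0.8805 / 0.6289 = 1.400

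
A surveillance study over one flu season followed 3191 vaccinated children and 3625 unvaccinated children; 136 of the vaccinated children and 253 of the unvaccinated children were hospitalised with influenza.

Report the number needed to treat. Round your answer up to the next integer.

risk, vaccinated children = 136/3191 = 0.042620
risk, unvaccinated children = 253/3625 = 0.069793
absolute risk difference = 0.027173
1 / 0.027173 = 36.801 → round up → 37

NNT ≈ 37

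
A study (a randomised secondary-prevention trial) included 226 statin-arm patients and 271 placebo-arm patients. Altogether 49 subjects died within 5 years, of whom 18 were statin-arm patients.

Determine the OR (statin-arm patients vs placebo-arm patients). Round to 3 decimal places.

0.670

statin-arm patients without the outcome: 226 − 18 = 208
placebo-arm patients with the outcome: 49 − 18 = 31
placebo-arm patients without the outcome: 271 − 31 = 240
odds, statin-arm patients = 18/208 = 0.0865
odds, placebo-arm patients = 31/240 = 0.1292
OR = 0.0865 / 0.1292 = 0.670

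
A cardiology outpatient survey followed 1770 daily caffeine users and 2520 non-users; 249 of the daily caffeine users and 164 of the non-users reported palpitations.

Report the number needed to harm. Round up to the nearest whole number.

risk, daily caffeine users = 249/1770 = 0.140678
risk, non-users = 164/2520 = 0.065079
absolute risk difference = 0.075599
1 / 0.075599 = 13.228 → round up → 14

14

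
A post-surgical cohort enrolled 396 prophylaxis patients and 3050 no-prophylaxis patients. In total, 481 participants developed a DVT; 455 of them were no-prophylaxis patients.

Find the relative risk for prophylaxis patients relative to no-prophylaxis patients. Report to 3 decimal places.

0.440

prophylaxis patients with the outcome: 481 − 455 = 26
prophylaxis patients without the outcome: 396 − 26 = 370
no-prophylaxis patients without the outcome: 3050 − 455 = 2595
risk, prophylaxis patients = 26/396 = 0.0657
risk, no-prophylaxis patients = 455/3050 = 0.1492
RR = 0.0657 / 0.1492 = 0.440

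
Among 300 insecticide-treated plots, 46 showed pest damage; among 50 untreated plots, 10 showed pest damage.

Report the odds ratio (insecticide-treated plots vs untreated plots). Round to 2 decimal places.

OR = (46 × 40) / (254 × 10) = 1840/2540 ≈ 0.72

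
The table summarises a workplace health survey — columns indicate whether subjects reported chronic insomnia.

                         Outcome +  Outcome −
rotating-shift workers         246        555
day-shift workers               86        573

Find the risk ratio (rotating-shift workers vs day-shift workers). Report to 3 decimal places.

2.353

risk, rotating-shift workers = 246/801 = 0.3071
risk, day-shift workers = 86/659 = 0.1305
RR = 0.3071 / 0.1305 = 2.353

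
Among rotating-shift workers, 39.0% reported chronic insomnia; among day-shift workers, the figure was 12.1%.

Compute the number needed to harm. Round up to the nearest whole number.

absolute risk difference = 0.269000
1 / 0.269000 = 3.717 → round up → 4

NNH: 4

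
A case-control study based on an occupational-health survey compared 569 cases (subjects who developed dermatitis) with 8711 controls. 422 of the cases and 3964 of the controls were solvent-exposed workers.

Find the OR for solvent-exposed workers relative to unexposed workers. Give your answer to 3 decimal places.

OR = (422 × 4747) / (3964 × 147) = 2003234/582708 ≈ 3.438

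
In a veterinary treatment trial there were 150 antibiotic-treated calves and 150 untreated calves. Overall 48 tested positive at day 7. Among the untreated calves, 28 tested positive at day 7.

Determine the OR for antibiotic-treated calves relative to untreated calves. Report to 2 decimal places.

OR: 0.67

antibiotic-treated calves with the outcome: 48 − 28 = 20
antibiotic-treated calves without the outcome: 150 − 20 = 130
untreated calves without the outcome: 150 − 28 = 122
odds, antibiotic-treated calves = 20/130 = 0.1538
odds, untreated calves = 28/122 = 0.2295
OR = 0.1538 / 0.2295 = 0.67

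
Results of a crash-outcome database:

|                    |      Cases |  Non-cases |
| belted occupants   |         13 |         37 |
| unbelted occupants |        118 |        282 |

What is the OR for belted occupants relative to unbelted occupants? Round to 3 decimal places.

OR = (13 × 282) / (37 × 118) = 3666/4366 ≈ 0.840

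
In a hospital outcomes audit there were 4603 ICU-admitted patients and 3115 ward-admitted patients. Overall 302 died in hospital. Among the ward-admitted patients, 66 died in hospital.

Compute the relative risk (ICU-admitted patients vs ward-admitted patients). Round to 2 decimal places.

RR: 2.42

ICU-admitted patients with the outcome: 302 − 66 = 236
ICU-admitted patients without the outcome: 4603 − 236 = 4367
ward-admitted patients without the outcome: 3115 − 66 = 3049
risk, ICU-admitted patients = 236/4603 = 0.05127
risk, ward-admitted patients = 66/3115 = 0.02119
RR = 0.05127 / 0.02119 = 2.42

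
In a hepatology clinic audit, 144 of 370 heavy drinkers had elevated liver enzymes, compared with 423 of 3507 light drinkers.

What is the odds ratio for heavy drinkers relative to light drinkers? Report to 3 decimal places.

OR = (144 × 3084) / (226 × 423) = 444096/95598 ≈ 4.645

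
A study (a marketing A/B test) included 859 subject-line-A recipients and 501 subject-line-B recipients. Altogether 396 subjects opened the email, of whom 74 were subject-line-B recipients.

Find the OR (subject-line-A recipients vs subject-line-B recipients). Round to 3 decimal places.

3.460

subject-line-A recipients with the outcome: 396 − 74 = 322
subject-line-A recipients without the outcome: 859 − 322 = 537
subject-line-B recipients without the outcome: 501 − 74 = 427
odds, subject-line-A recipients = 322/537 = 0.5996
odds, subject-line-B recipients = 74/427 = 0.1733
OR = 0.5996 / 0.1733 = 3.460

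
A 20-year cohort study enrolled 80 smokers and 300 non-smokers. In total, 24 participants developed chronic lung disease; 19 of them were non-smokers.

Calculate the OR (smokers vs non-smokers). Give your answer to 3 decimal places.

0.986

smokers with the outcome: 24 − 19 = 5
smokers without the outcome: 80 − 5 = 75
non-smokers without the outcome: 300 − 19 = 281
OR = (5 × 281) / (75 × 19) = 1405/1425 ≈ 0.986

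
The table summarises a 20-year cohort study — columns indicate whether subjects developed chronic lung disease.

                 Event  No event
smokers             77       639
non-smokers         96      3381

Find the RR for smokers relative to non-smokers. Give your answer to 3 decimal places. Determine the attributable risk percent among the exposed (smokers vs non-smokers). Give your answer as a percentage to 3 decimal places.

RR = 3.895; AR% = 74.326%

risk, smokers = 77/716 = 0.10754
risk, non-smokers = 96/3477 = 0.02761
RR = 0.10754 / 0.02761 = 3.895
AR% = (0.10754 − 0.02761) / 0.10754 = 0.7433 → 74.326%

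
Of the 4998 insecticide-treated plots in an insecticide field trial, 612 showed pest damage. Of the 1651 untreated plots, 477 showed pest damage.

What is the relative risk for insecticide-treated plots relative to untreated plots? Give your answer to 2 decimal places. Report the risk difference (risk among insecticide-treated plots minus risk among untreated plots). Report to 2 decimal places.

risk, insecticide-treated plots = 612/4998 = 0.1224
risk, untreated plots = 477/1651 = 0.2889
RR = 0.1224 / 0.2889 = 0.42
risk difference = 0.1224 − 0.2889 = -0.17

RR = 0.42; RD = -0.17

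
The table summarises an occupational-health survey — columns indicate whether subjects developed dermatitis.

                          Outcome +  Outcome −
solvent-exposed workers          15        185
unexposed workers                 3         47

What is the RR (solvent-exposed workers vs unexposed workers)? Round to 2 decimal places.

risk, solvent-exposed workers = 15/200 = 0.0750
risk, unexposed workers = 3/50 = 0.0600
RR = 0.0750 / 0.0600 = 1.25

1.25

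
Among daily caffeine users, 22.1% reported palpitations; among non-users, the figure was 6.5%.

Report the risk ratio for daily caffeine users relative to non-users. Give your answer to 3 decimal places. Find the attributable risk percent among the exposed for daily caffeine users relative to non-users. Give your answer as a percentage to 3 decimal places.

RR = 0.2210 / 0.0650 = 3.400
AR% = (0.2210 − 0.0650) / 0.2210 = 0.7059 → 70.588%

RR = 3.400; AR% = 70.588%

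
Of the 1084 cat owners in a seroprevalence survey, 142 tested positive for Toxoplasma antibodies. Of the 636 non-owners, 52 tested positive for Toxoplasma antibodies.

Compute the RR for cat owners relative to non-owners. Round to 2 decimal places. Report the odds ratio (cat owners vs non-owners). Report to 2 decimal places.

RR = 1.60; OR = 1.69

risk, cat owners = 142/1084 = 0.1310
risk, non-owners = 52/636 = 0.0818
RR = 0.1310 / 0.0818 = 1.60
OR = (142 × 584) / (942 × 52) = 82928/48984 ≈ 1.69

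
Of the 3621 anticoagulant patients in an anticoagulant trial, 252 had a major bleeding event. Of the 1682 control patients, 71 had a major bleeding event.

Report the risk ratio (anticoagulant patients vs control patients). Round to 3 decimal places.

RR = 1.649

risk, anticoagulant patients = 252/3621 = 0.06959
risk, control patients = 71/1682 = 0.04221
RR = 0.06959 / 0.04221 = 1.649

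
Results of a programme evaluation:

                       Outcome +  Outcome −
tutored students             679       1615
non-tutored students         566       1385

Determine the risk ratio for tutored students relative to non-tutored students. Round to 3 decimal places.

risk, tutored students = 679/2294 = 0.2960
risk, non-tutored students = 566/1951 = 0.2901
RR = 0.2960 / 0.2901 = 1.020

RR: 1.020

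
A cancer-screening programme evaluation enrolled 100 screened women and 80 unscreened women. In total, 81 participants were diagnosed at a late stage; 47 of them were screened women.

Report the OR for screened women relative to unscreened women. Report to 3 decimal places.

1.200

screened women without the outcome: 100 − 47 = 53
unscreened women with the outcome: 81 − 47 = 34
unscreened women without the outcome: 80 − 34 = 46
OR = (47 × 46) / (53 × 34) = 2162/1802 ≈ 1.200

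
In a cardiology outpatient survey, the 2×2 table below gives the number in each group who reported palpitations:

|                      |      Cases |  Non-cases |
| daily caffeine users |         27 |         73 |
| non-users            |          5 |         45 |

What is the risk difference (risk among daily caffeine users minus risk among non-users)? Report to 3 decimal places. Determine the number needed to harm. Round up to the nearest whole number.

RD = 0.170; NNH = 6

risk, daily caffeine users = 27/100 = 0.2700
risk, non-users = 5/50 = 0.1000
risk difference = 0.2700 − 0.1000 = 0.170
absolute risk difference = 0.170000
1 / 0.170000 = 5.882 → round up → 6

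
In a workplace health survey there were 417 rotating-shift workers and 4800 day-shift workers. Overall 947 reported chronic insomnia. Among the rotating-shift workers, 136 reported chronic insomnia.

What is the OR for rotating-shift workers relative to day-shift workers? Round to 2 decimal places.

rotating-shift workers without the outcome: 417 − 136 = 281
day-shift workers with the outcome: 947 − 136 = 811
day-shift workers without the outcome: 4800 − 811 = 3989
OR = (136 × 3989) / (281 × 811) = 542504/227891 ≈ 2.38

OR = 2.38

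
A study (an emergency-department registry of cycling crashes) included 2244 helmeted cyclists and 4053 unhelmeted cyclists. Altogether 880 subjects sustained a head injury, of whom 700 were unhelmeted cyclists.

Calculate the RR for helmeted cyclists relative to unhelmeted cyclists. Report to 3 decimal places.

RR: 0.464

helmeted cyclists with the outcome: 880 − 700 = 180
helmeted cyclists without the outcome: 2244 − 180 = 2064
unhelmeted cyclists without the outcome: 4053 − 700 = 3353
risk, helmeted cyclists = 180/2244 = 0.0802
risk, unhelmeted cyclists = 700/4053 = 0.1727
RR = 0.0802 / 0.1727 = 0.464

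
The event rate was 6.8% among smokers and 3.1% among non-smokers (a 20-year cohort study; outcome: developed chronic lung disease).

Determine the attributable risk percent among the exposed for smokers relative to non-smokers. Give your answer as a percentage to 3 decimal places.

AR% = (0.06800 − 0.03100) / 0.06800 = 0.5441 → 54.412%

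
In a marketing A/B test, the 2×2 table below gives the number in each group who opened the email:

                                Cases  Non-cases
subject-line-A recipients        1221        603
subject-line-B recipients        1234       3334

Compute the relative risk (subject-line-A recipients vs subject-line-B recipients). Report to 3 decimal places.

risk, subject-line-A recipients = 1221/1824 = 0.6694
risk, subject-line-B recipients = 1234/4568 = 0.2701
RR = 0.6694 / 0.2701 = 2.478

RR: 2.478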